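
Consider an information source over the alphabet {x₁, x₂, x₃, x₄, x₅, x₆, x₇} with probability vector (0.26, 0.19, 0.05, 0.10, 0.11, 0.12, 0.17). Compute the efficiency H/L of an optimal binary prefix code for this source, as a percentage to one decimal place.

98.5%

Entropy H = −Σ p log₂ p ≈ 2.6607 bits.
Huffman merges: 1/20+1/10→3/20; 11/100+3/25→23/100; 3/20+17/100→8/25; 19/100+23/100→21/50; 13/50+8/25→29/50; 21/50+29/50→1. L = 27/10 ≈ 2.7000.
Efficiency = H/L = 2.6607/2.7000 = 98.5%.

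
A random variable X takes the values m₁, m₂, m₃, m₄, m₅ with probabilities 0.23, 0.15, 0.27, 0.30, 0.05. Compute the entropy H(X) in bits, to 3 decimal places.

2.145 bits

H = −Σ pᵢ log₂ pᵢ.
−0.23·log₂(0.23) = 0.4877
−0.15·log₂(0.15) = 0.4105
−0.27·log₂(0.27) = 0.5100
−0.30·log₂(0.30) = 0.5211
−0.05·log₂(0.05) = 0.2161
Sum ≈ 2.1454 → 2.145 bits.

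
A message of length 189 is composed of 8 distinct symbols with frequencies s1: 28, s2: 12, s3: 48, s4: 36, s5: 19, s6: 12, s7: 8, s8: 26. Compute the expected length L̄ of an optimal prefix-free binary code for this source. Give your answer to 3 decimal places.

2.825 bits/symbol

Probabilities are the counts divided by 189.
Repeatedly combine the two least-probable nodes; the expected code length is the sum of the merged weights.
merge 8/189 + 4/63 → 20/189
merge 4/63 + 19/189 → 31/189
merge 20/189 + 26/189 → 46/189
merge 4/27 + 31/189 → 59/189
merge 4/21 + 46/189 → 82/189
merge 16/63 + 59/189 → 107/189
merge 82/189 + 107/189 → 1
L = 20/189 + 31/189 + 46/189 + 59/189 + 82/189 + 107/189 + 1 = 178/63 ≈ 2.825 bits/symbol.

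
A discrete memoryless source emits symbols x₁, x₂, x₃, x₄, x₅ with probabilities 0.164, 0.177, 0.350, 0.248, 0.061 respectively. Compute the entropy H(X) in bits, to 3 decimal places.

2.145 bits

H = −Σ pᵢ log₂ pᵢ.
−0.164·log₂(0.164) = 0.4278
−0.177·log₂(0.177) = 0.4422
−0.350·log₂(0.350) = 0.5301
−0.248·log₂(0.248) = 0.4989
−0.061·log₂(0.061) = 0.2461
Sum ≈ 2.1450 → 2.145 bits.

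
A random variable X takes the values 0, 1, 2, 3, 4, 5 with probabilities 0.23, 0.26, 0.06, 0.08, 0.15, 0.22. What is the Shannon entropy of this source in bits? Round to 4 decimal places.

2.4191 bits

H = −Σ pᵢ log₂ pᵢ.
−0.23·log₂(0.23) = 0.4877
−0.26·log₂(0.26) = 0.5053
−0.06·log₂(0.06) = 0.2435
−0.08·log₂(0.08) = 0.2915
−0.15·log₂(0.15) = 0.4105
−0.22·log₂(0.22) = 0.4806
Sum ≈ 2.4191 → 2.4191 bits.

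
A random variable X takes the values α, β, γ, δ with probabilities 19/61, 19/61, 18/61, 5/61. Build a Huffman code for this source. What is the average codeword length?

Repeatedly combine the two least-probable nodes; the expected code length is the sum of the merged weights.
merge 5/61 + 18/61 → 23/61
merge 19/61 + 19/61 → 38/61
merge 23/61 + 38/61 → 1
L = 23/61 + 38/61 + 1 = 2 bits/symbol.

2 bits/symbol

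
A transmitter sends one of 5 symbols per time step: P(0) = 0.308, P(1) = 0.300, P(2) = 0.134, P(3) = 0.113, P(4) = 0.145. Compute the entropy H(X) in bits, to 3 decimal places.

2.192 bits

H = −Σ pᵢ log₂ pᵢ.
−0.308·log₂(0.308) = 0.5233
−0.300·log₂(0.300) = 0.5211
−0.134·log₂(0.134) = 0.3886
−0.113·log₂(0.113) = 0.3555
−0.145·log₂(0.145) = 0.4040
Sum ≈ 2.1923 → 2.192 bits.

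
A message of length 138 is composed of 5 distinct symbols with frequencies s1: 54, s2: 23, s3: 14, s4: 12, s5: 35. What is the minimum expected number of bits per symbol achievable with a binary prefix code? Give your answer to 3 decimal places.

Probabilities are the counts divided by 138.
Repeatedly combine the two least-probable nodes; the expected code length is the sum of the merged weights.
merge 2/23 + 7/69 → 13/69
merge 1/6 + 13/69 → 49/138
merge 35/138 + 49/138 → 14/23
merge 9/23 + 14/23 → 1
L = 13/69 + 49/138 + 14/23 + 1 = 99/46 ≈ 2.152 bits/symbol.

2.152 bits/symbol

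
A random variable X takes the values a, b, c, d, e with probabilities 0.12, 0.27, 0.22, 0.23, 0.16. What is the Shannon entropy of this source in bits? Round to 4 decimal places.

H = −Σ pᵢ log₂ pᵢ.
−0.12·log₂(0.12) = 0.3671
−0.27·log₂(0.27) = 0.5100
−0.22·log₂(0.22) = 0.4806
−0.23·log₂(0.23) = 0.4877
−0.16·log₂(0.16) = 0.4230
Sum ≈ 2.2683 → 2.2683 bits.

2.2683 bits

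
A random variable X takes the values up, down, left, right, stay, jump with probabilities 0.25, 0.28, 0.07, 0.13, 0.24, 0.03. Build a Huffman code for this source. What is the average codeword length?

Repeatedly combine the two least-probable nodes; the expected code length is the sum of the merged weights.
merge 3/100 + 7/100 → 1/10
merge 1/10 + 13/100 → 23/100
merge 23/100 + 6/25 → 47/100
merge 1/4 + 7/25 → 53/100
merge 47/100 + 53/100 → 1
L = 1/10 + 23/100 + 47/100 + 53/100 + 1 = 233/100 = 2.33 bits/symbol.

2.33 bits/symbol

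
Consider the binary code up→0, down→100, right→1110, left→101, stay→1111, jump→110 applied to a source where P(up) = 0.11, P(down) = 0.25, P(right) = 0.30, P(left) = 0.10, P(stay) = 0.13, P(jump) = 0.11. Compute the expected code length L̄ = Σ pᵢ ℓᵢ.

3.21 bits/symbol

L̄ = Σ pᵢ·ℓᵢ = 0.11·1 + 0.25·3 + 0.30·4 + 0.10·3 + 0.13·4 + 0.11·3 = 3.21 bits/symbol.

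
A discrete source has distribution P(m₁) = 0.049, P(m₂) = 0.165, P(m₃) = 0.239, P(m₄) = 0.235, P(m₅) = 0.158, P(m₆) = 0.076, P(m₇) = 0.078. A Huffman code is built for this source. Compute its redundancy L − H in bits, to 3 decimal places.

Entropy H = −Σ p log₂ p ≈ 2.6168 bits.
Huffman merges: 49/1000+19/250→1/8; 39/500+1/8→203/1000; 79/500+33/200→323/1000; 203/1000+47/200→219/500; 239/1000+323/1000→281/500; 219/500+281/500→1. L = 2651/1000 ≈ 2.6510.
L − H = 2.6510 − 2.6168 = 0.034 bits.

0.034 bits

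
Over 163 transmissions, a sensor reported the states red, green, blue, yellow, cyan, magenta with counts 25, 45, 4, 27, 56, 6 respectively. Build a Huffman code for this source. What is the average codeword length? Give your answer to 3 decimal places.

2.276 bits/symbol

Probabilities are the counts divided by 163.
Repeatedly combine the two least-probable nodes; the expected code length is the sum of the merged weights.
merge 4/163 + 6/163 → 10/163
merge 10/163 + 25/163 → 35/163
merge 27/163 + 35/163 → 62/163
merge 45/163 + 56/163 → 101/163
merge 62/163 + 101/163 → 1
L = 10/163 + 35/163 + 62/163 + 101/163 + 1 = 371/163 ≈ 2.276 bits/symbol.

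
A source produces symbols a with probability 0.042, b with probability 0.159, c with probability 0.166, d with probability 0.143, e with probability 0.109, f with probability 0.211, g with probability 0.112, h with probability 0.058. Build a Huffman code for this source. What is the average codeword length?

2.889 bits/symbol

Repeatedly combine the two least-probable nodes; the expected code length is the sum of the merged weights.
merge 21/500 + 29/500 → 1/10
merge 1/10 + 109/1000 → 209/1000
merge 14/125 + 143/1000 → 51/200
merge 159/1000 + 83/500 → 13/40
merge 209/1000 + 211/1000 → 21/50
merge 51/200 + 13/40 → 29/50
merge 21/50 + 29/50 → 1
L = 1/10 + 209/1000 + 51/200 + 13/40 + 21/50 + 29/50 + 1 = 2889/1000 = 2.889 bits/symbol.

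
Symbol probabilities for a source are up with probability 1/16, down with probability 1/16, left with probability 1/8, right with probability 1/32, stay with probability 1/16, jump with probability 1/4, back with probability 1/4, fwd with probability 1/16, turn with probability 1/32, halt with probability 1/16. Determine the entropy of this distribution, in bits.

2.9375 bits

Each probability is a power of 1/2, so log₂(1/p) is an integer.
H = Σ p·log₂(1/p) = 1/16·4 + 1/16·4 + 1/8·3 + 1/32·5 + 1/16·4 + 1/4·2 + 1/4·2 + 1/16·4 + 1/32·5 + 1/16·4 = 2.9375 bits.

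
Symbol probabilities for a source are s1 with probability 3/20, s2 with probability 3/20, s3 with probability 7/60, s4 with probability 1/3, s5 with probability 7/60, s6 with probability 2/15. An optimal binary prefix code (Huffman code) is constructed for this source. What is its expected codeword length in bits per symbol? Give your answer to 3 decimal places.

Repeatedly combine the two least-probable nodes; the expected code length is the sum of the merged weights.
merge 7/60 + 7/60 → 7/30
merge 2/15 + 3/20 → 17/60
merge 3/20 + 7/30 → 23/60
merge 17/60 + 1/3 → 37/60
merge 23/60 + 37/60 → 1
L = 7/30 + 17/60 + 23/60 + 37/60 + 1 = 151/60 ≈ 2.517 bits/symbol.

2.517 bits/symbol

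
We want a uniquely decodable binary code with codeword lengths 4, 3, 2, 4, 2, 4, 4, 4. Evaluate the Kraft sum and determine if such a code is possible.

With common denominator 2^4 = 16: Σ 2^(−ℓᵢ) = 1/16 + 2/16 + 4/16 + 1/16 + 4/16 + 1/16 + 1/16 + 1/16 = 15/16 = 0.9375.
Kraft's inequality requires Σ ≤ 1; here Σ = 0.9375 ≤ 1, so such a prefix code exists.

0.9375; yes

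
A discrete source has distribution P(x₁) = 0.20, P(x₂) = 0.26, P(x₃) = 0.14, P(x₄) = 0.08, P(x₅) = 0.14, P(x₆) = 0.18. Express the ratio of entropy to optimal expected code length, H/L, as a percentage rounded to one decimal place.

98.5%

Entropy H = −Σ p log₂ p ≈ 2.5007 bits.
Huffman merges: 2/25+7/50→11/50; 7/50+9/50→8/25; 1/5+11/50→21/50; 13/50+8/25→29/50; 21/50+29/50→1. L = 127/50 ≈ 2.5400.
Efficiency = H/L = 2.5007/2.5400 = 98.5%.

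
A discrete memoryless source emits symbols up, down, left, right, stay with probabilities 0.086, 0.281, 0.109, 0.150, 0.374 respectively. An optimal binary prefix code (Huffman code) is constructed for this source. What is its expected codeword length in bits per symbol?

Repeatedly combine the two least-probable nodes; the expected code length is the sum of the merged weights.
merge 43/500 + 109/1000 → 39/200
merge 3/20 + 39/200 → 69/200
merge 281/1000 + 69/200 → 313/500
merge 187/500 + 313/500 → 1
L = 39/200 + 69/200 + 313/500 + 1 = 1083/500 = 2.166 bits/symbol.

2.166 bits/symbol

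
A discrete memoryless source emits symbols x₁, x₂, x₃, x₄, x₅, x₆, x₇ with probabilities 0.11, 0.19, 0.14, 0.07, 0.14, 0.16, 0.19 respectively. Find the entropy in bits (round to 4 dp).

2.7465 bits

H = −Σ pᵢ log₂ pᵢ.
−0.11·log₂(0.11) = 0.3503
−0.19·log₂(0.19) = 0.4552
−0.14·log₂(0.14) = 0.3971
−0.07·log₂(0.07) = 0.2686
−0.14·log₂(0.14) = 0.3971
−0.16·log₂(0.16) = 0.4230
−0.19·log₂(0.19) = 0.4552
Sum ≈ 2.7465 → 2.7465 bits.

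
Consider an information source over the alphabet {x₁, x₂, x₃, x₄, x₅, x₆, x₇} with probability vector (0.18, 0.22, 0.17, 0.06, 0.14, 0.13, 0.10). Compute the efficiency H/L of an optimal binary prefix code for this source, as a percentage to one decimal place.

98.4%

Entropy H = −Σ p log₂ p ≈ 2.7159 bits.
Huffman merges: 3/50+1/10→4/25; 13/100+7/50→27/100; 4/25+17/100→33/100; 9/50+11/50→2/5; 27/100+33/100→3/5; 2/5+3/5→1. L = 69/25 ≈ 2.7600.
Efficiency = H/L = 2.7159/2.7600 = 98.4%.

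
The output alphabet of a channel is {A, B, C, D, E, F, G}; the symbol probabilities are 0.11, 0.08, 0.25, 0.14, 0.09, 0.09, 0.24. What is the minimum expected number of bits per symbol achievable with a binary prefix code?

Repeatedly combine the two least-probable nodes; the expected code length is the sum of the merged weights.
merge 2/25 + 9/100 → 17/100
merge 9/100 + 11/100 → 1/5
merge 7/50 + 17/100 → 31/100
merge 1/5 + 6/25 → 11/25
merge 1/4 + 31/100 → 14/25
merge 11/25 + 14/25 → 1
L = 17/100 + 1/5 + 31/100 + 11/25 + 14/25 + 1 = 67/25 = 2.68 bits/symbol.

2.68 bits/symbol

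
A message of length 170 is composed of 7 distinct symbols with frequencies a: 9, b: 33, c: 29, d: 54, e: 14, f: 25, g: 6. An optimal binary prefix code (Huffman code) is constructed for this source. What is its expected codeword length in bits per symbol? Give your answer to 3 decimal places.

Probabilities are the counts divided by 170.
Repeatedly combine the two least-probable nodes; the expected code length is the sum of the merged weights.
merge 3/85 + 9/170 → 3/34
merge 7/85 + 3/34 → 29/170
merge 5/34 + 29/170 → 27/85
merge 29/170 + 33/170 → 31/85
merge 27/85 + 27/85 → 54/85
merge 31/85 + 54/85 → 1
L = 3/34 + 29/170 + 27/85 + 31/85 + 54/85 + 1 = 219/85 ≈ 2.576 bits/symbol.

2.576 bits/symbol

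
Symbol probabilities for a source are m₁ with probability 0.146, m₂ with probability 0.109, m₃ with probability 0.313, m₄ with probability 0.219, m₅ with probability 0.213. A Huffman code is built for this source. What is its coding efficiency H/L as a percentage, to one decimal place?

99.0%

Entropy H = −Σ p log₂ p ≈ 2.2334 bits.
Huffman merges: 109/1000+73/500→51/200; 213/1000+219/1000→54/125; 51/200+313/1000→71/125; 54/125+71/125→1. L = 451/200 ≈ 2.2550.
Efficiency = H/L = 2.2334/2.2550 = 99.0%.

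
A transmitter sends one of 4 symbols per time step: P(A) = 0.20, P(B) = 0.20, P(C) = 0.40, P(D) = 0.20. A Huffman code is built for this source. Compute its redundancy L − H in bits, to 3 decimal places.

Entropy H = −Σ p log₂ p ≈ 1.9219 bits.
Huffman merges: 1/5+1/5→2/5; 1/5+2/5→3/5; 2/5+3/5→1. L = 2 ≈ 2.0000.
L − H = 2.0000 − 1.9219 = 0.078 bits.

0.078 bits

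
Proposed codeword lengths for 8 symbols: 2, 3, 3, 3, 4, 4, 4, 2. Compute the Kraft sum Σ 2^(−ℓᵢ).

1.0625

With common denominator 2^4 = 16: Σ 2^(−ℓᵢ) = 4/16 + 2/16 + 2/16 + 2/16 + 1/16 + 1/16 + 1/16 + 4/16 = 17/16 = 1.0625.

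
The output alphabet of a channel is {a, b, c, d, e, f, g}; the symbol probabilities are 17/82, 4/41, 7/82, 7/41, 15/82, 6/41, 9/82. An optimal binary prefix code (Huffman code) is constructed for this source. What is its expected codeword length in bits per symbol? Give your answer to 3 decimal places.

Repeatedly combine the two least-probable nodes; the expected code length is the sum of the merged weights.
merge 7/82 + 4/41 → 15/82
merge 9/82 + 6/41 → 21/82
merge 7/41 + 15/82 → 29/82
merge 15/82 + 17/82 → 16/41
merge 21/82 + 29/82 → 25/41
merge 16/41 + 25/41 → 1
L = 15/82 + 21/82 + 29/82 + 16/41 + 25/41 + 1 = 229/82 ≈ 2.793 bits/symbol.

2.793 bits/symbol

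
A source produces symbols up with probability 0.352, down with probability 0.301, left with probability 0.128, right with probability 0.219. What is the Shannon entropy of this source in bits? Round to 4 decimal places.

H = −Σ pᵢ log₂ pᵢ.
−0.352·log₂(0.352) = 0.5302
−0.301·log₂(0.301) = 0.5214
−0.128·log₂(0.128) = 0.3796
−0.219·log₂(0.219) = 0.4798
Sum ≈ 1.9111 → 1.9111 bits.

1.9111 bits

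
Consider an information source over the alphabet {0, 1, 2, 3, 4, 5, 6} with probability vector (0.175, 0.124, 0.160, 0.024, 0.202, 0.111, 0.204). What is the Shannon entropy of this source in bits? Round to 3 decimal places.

2.652 bits

H = −Σ pᵢ log₂ pᵢ.
−0.175·log₂(0.175) = 0.4401
−0.124·log₂(0.124) = 0.3734
−0.160·log₂(0.160) = 0.4230
−0.024·log₂(0.024) = 0.1291
−0.202·log₂(0.202) = 0.4661
−0.111·log₂(0.111) = 0.3520
−0.204·log₂(0.204) = 0.4678
Sum ≈ 2.6516 → 2.652 bits.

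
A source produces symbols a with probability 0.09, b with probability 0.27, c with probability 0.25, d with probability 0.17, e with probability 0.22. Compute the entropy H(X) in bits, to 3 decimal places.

H = −Σ pᵢ log₂ pᵢ.
−0.09·log₂(0.09) = 0.3127
−0.27·log₂(0.27) = 0.5100
−0.25·log₂(0.25) = 0.5000
−0.17·log₂(0.17) = 0.4346
−0.22·log₂(0.22) = 0.4806
Sum ≈ 2.2378 → 2.238 bits.

2.238 bits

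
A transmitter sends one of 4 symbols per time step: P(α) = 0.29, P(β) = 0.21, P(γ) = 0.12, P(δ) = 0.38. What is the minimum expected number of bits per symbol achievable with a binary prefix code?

Repeatedly combine the two least-probable nodes; the expected code length is the sum of the merged weights.
merge 3/25 + 21/100 → 33/100
merge 29/100 + 33/100 → 31/50
merge 19/50 + 31/50 → 1
L = 33/100 + 31/50 + 1 = 39/20 = 1.95 bits/symbol.

1.95 bits/symbol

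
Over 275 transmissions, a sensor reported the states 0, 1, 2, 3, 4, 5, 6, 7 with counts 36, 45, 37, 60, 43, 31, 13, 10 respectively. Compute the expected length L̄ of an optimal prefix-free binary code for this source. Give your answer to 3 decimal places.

2.865 bits/symbol

Probabilities are the counts divided by 275.
Repeatedly combine the two least-probable nodes; the expected code length is the sum of the merged weights.
merge 2/55 + 13/275 → 23/275
merge 23/275 + 31/275 → 54/275
merge 36/275 + 37/275 → 73/275
merge 43/275 + 9/55 → 8/25
merge 54/275 + 12/55 → 114/275
merge 73/275 + 8/25 → 161/275
merge 114/275 + 161/275 → 1
L = 23/275 + 54/275 + 73/275 + 8/25 + 114/275 + 161/275 + 1 = 788/275 ≈ 2.865 bits/symbol.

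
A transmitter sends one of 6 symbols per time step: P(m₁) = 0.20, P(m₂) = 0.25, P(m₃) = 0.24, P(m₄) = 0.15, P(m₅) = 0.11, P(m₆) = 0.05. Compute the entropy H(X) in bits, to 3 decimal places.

H = −Σ pᵢ log₂ pᵢ.
−0.20·log₂(0.20) = 0.4644
−0.25·log₂(0.25) = 0.5000
−0.24·log₂(0.24) = 0.4941
−0.15·log₂(0.15) = 0.4105
−0.11·log₂(0.11) = 0.3503
−0.05·log₂(0.05) = 0.2161
Sum ≈ 2.4354 → 2.435 bits.

2.435 bits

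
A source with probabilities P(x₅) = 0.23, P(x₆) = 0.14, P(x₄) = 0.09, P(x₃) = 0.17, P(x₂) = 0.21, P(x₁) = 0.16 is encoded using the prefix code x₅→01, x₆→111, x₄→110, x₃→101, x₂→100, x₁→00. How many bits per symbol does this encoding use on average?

2.61 bits/symbol

L̄ = Σ pᵢ·ℓᵢ = 0.23·2 + 0.14·3 + 0.09·3 + 0.17·3 + 0.21·3 + 0.16·2 = 2.61 bits/symbol.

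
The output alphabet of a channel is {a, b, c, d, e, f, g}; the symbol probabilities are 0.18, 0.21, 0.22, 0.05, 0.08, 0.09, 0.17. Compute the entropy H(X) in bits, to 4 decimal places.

H = −Σ pᵢ log₂ pᵢ.
−0.18·log₂(0.18) = 0.4453
−0.21·log₂(0.21) = 0.4728
−0.22·log₂(0.22) = 0.4806
−0.05·log₂(0.05) = 0.2161
−0.08·log₂(0.08) = 0.2915
−0.09·log₂(0.09) = 0.3127
−0.17·log₂(0.17) = 0.4346
Sum ≈ 2.6535 → 2.6535 bits.

2.6535 bits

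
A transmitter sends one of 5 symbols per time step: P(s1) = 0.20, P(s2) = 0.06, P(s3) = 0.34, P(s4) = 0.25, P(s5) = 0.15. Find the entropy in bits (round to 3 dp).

2.148 bits

H = −Σ pᵢ log₂ pᵢ.
−0.20·log₂(0.20) = 0.4644
−0.06·log₂(0.06) = 0.2435
−0.34·log₂(0.34) = 0.5292
−0.25·log₂(0.25) = 0.5000
−0.15·log₂(0.15) = 0.4105
Sum ≈ 2.1476 → 2.148 bits.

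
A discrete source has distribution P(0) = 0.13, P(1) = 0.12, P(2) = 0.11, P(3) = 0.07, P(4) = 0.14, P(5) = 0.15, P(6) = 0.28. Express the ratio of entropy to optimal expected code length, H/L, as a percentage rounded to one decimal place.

98.9%

Entropy H = −Σ p log₂ p ≈ 2.6904 bits.
Huffman merges: 7/100+11/100→9/50; 3/25+13/100→1/4; 7/50+3/20→29/100; 9/50+1/4→43/100; 7/25+29/100→57/100; 43/100+57/100→1. L = 68/25 ≈ 2.7200.
Efficiency = H/L = 2.6904/2.7200 = 98.9%.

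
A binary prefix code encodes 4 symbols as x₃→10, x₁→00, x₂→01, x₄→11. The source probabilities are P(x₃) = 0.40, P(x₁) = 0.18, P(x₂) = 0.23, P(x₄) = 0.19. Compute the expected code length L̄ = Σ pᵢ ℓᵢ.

L̄ = Σ pᵢ·ℓᵢ = 0.40·2 + 0.18·2 + 0.23·2 + 0.19·2 = 2 bits/symbol.

2 bits/symbol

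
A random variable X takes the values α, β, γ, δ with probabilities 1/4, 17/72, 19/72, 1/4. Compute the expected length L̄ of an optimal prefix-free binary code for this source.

2 bits/symbol

Repeatedly combine the two least-probable nodes; the expected code length is the sum of the merged weights.
merge 17/72 + 1/4 → 35/72
merge 1/4 + 19/72 → 37/72
merge 35/72 + 37/72 → 1
L = 35/72 + 37/72 + 1 = 2 bits/symbol.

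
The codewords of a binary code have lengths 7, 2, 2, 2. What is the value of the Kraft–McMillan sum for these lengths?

With common denominator 2^7 = 128: Σ 2^(−ℓᵢ) = 1/128 + 32/128 + 32/128 + 32/128 = 97/128 = 0.7578125.

0.7578125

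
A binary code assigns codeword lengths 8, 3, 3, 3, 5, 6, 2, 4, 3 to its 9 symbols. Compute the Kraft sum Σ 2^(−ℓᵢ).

0.86328125

With common denominator 2^8 = 256: Σ 2^(−ℓᵢ) = 1/256 + 32/256 + 32/256 + 32/256 + 8/256 + 4/256 + 64/256 + 16/256 + 32/256 = 221/256 = 0.86328125.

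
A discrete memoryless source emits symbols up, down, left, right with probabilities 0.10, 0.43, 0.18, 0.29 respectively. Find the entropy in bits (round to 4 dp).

H = −Σ pᵢ log₂ pᵢ.
−0.10·log₂(0.10) = 0.3322
−0.43·log₂(0.43) = 0.5236
−0.18·log₂(0.18) = 0.4453
−0.29·log₂(0.29) = 0.5179
Sum ≈ 1.8190 → 1.8190 bits.

1.8190 bits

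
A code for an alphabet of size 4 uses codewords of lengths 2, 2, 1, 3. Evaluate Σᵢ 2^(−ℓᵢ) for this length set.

With common denominator 2^3 = 8: Σ 2^(−ℓᵢ) = 2/8 + 2/8 + 4/8 + 1/8 = 9/8 = 1.125.

1.125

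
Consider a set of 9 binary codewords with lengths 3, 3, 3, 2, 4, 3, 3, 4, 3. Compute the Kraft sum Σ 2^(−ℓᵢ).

1.125

With common denominator 2^4 = 16: Σ 2^(−ℓᵢ) = 2/16 + 2/16 + 2/16 + 4/16 + 1/16 + 2/16 + 2/16 + 1/16 + 2/16 = 18/16 = 1.125.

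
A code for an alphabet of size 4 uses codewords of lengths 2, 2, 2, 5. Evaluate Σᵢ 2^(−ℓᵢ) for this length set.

With common denominator 2^5 = 32: Σ 2^(−ℓᵢ) = 8/32 + 8/32 + 8/32 + 1/32 = 25/32 = 0.78125.

0.78125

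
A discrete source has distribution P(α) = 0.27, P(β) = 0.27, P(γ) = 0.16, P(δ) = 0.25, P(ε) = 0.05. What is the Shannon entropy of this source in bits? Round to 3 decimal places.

2.159 bits

H = −Σ pᵢ log₂ pᵢ.
−0.27·log₂(0.27) = 0.5100
−0.27·log₂(0.27) = 0.5100
−0.16·log₂(0.16) = 0.4230
−0.25·log₂(0.25) = 0.5000
−0.05·log₂(0.05) = 0.2161
Sum ≈ 2.1592 → 2.159 bits.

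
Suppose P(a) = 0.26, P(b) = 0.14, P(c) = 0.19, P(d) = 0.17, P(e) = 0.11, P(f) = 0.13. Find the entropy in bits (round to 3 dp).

2.525 bits

H = −Σ pᵢ log₂ pᵢ.
−0.26·log₂(0.26) = 0.5053
−0.14·log₂(0.14) = 0.3971
−0.19·log₂(0.19) = 0.4552
−0.17·log₂(0.17) = 0.4346
−0.11·log₂(0.11) = 0.3503
−0.13·log₂(0.13) = 0.3826
Sum ≈ 2.5251 → 2.525 bits.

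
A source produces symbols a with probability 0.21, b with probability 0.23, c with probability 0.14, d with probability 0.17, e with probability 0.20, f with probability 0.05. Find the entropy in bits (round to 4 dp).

H = −Σ pᵢ log₂ pᵢ.
−0.21·log₂(0.21) = 0.4728
−0.23·log₂(0.23) = 0.4877
−0.14·log₂(0.14) = 0.3971
−0.17·log₂(0.17) = 0.4346
−0.20·log₂(0.20) = 0.4644
−0.05·log₂(0.05) = 0.2161
Sum ≈ 2.4727 → 2.4727 bits.

2.4727 bits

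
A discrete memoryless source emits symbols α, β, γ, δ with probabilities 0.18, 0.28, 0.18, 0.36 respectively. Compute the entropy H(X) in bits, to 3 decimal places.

H = −Σ pᵢ log₂ pᵢ.
−0.18·log₂(0.18) = 0.4453
−0.28·log₂(0.28) = 0.5142
−0.18·log₂(0.18) = 0.4453
−0.36·log₂(0.36) = 0.5306
Sum ≈ 1.9355 → 1.935 bits.

1.935 bits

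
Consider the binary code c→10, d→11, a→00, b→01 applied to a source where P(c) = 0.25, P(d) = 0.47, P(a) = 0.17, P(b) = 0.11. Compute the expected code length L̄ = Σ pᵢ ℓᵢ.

2 bits/symbol

L̄ = Σ pᵢ·ℓᵢ = 0.25·2 + 0.47·2 + 0.17·2 + 0.11·2 = 2 bits/symbol.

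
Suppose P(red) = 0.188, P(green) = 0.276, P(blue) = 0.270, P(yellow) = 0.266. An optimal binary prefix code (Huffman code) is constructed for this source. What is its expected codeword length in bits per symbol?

2 bits/symbol

Repeatedly combine the two least-probable nodes; the expected code length is the sum of the merged weights.
merge 47/250 + 133/500 → 227/500
merge 27/100 + 69/250 → 273/500
merge 227/500 + 273/500 → 1
L = 227/500 + 273/500 + 1 = 2 bits/symbol.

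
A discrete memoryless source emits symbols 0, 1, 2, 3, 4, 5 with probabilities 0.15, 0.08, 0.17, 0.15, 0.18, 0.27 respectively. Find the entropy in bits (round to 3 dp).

2.503 bits

H = −Σ pᵢ log₂ pᵢ.
−0.15·log₂(0.15) = 0.4105
−0.08·log₂(0.08) = 0.2915
−0.17·log₂(0.17) = 0.4346
−0.15·log₂(0.15) = 0.4105
−0.18·log₂(0.18) = 0.4453
−0.27·log₂(0.27) = 0.5100
Sum ≈ 2.5025 → 2.503 bits.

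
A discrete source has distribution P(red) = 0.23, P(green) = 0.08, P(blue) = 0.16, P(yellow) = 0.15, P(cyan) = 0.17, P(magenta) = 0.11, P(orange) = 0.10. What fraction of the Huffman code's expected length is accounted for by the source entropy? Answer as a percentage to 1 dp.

98.5%

Entropy H = −Σ p log₂ p ≈ 2.7298 bits.
Huffman merges: 2/25+1/10→9/50; 11/100+3/20→13/50; 4/25+17/100→33/100; 9/50+23/100→41/100; 13/50+33/100→59/100; 41/100+59/100→1. L = 277/100 ≈ 2.7700.
Efficiency = H/L = 2.7298/2.7700 = 98.5%.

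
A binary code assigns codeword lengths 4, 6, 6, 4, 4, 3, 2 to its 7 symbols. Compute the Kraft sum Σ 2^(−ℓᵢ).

With common denominator 2^6 = 64: Σ 2^(−ℓᵢ) = 4/64 + 1/64 + 1/64 + 4/64 + 4/64 + 8/64 + 16/64 = 38/64 = 0.59375.

0.59375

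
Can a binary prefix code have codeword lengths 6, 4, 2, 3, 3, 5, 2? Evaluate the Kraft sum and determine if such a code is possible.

With common denominator 2^6 = 64: Σ 2^(−ℓᵢ) = 1/64 + 4/64 + 16/64 + 8/64 + 8/64 + 2/64 + 16/64 = 55/64 = 0.859375.
Kraft's inequality requires Σ ≤ 1; here Σ = 0.859375 ≤ 1, so such a prefix code exists.

0.859375; yes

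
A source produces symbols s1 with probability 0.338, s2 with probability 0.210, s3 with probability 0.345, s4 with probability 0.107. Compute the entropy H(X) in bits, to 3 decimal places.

1.876 bits

H = −Σ pᵢ log₂ pᵢ.
−0.338·log₂(0.338) = 0.5289
−0.210·log₂(0.210) = 0.4728
−0.345·log₂(0.345) = 0.5297
−0.107·log₂(0.107) = 0.3450
Sum ≈ 1.8765 → 1.876 bits.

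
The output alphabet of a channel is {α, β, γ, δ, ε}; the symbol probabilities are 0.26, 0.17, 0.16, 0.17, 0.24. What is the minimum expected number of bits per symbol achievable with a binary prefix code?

2.33 bits/symbol

Repeatedly combine the two least-probable nodes; the expected code length is the sum of the merged weights.
merge 4/25 + 17/100 → 33/100
merge 17/100 + 6/25 → 41/100
merge 13/50 + 33/100 → 59/100
merge 41/100 + 59/100 → 1
L = 33/100 + 41/100 + 59/100 + 1 = 233/100 = 2.33 bits/symbol.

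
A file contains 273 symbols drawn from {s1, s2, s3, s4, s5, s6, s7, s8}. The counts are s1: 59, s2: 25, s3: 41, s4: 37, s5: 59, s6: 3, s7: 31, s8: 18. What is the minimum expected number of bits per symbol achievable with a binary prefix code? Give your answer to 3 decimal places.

Probabilities are the counts divided by 273.
Repeatedly combine the two least-probable nodes; the expected code length is the sum of the merged weights.
merge 1/91 + 6/91 → 1/13
merge 1/13 + 25/273 → 46/273
merge 31/273 + 37/273 → 68/273
merge 41/273 + 46/273 → 29/91
merge 59/273 + 59/273 → 118/273
merge 68/273 + 29/91 → 155/273
merge 118/273 + 155/273 → 1
L = 1/13 + 46/273 + 68/273 + 29/91 + 118/273 + 155/273 + 1 = 256/91 ≈ 2.813 bits/symbol.

2.813 bits/symbol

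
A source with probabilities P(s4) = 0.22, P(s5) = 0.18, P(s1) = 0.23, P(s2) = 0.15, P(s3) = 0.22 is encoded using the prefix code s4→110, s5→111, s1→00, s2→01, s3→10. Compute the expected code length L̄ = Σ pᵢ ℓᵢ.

L̄ = Σ pᵢ·ℓᵢ = 0.22·3 + 0.18·3 + 0.23·2 + 0.15·2 + 0.22·2 = 2.4 bits/symbol.

2.4 bits/symbol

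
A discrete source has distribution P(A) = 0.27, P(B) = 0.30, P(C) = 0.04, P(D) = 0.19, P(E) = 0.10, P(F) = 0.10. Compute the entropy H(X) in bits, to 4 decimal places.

2.3365 bits

H = −Σ pᵢ log₂ pᵢ.
−0.27·log₂(0.27) = 0.5100
−0.30·log₂(0.30) = 0.5211
−0.04·log₂(0.04) = 0.1858
−0.19·log₂(0.19) = 0.4552
−0.10·log₂(0.10) = 0.3322
−0.10·log₂(0.10) = 0.3322
Sum ≈ 2.3365 → 2.3365 bits.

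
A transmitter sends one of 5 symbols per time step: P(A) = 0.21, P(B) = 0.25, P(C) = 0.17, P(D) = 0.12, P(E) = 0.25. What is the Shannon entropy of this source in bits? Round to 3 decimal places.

2.274 bits

H = −Σ pᵢ log₂ pᵢ.
−0.21·log₂(0.21) = 0.4728
−0.25·log₂(0.25) = 0.5000
−0.17·log₂(0.17) = 0.4346
−0.12·log₂(0.12) = 0.3671
−0.25·log₂(0.25) = 0.5000
Sum ≈ 2.2745 → 2.274 bits.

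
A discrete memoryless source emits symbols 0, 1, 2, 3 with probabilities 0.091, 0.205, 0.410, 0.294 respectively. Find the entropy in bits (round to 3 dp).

H = −Σ pᵢ log₂ pᵢ.
−0.091·log₂(0.091) = 0.3147
−0.205·log₂(0.205) = 0.4687
−0.410·log₂(0.410) = 0.5274
−0.294·log₂(0.294) = 0.5192
Sum ≈ 1.8300 → 1.830 bits.

1.830 bits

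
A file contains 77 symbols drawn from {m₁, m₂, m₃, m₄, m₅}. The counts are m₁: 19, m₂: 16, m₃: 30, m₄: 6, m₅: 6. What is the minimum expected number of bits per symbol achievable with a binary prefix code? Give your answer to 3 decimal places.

Probabilities are the counts divided by 77.
Repeatedly combine the two least-probable nodes; the expected code length is the sum of the merged weights.
merge 6/77 + 6/77 → 12/77
merge 12/77 + 16/77 → 4/11
merge 19/77 + 4/11 → 47/77
merge 30/77 + 47/77 → 1
L = 12/77 + 4/11 + 47/77 + 1 = 164/77 ≈ 2.130 bits/symbol.

2.130 bits/symbol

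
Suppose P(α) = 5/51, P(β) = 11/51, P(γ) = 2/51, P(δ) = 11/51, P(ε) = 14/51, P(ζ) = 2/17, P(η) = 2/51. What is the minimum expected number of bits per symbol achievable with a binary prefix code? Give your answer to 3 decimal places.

Repeatedly combine the two least-probable nodes; the expected code length is the sum of the merged weights.
merge 2/51 + 2/51 → 4/51
merge 4/51 + 5/51 → 3/17
merge 2/17 + 3/17 → 5/17
merge 11/51 + 11/51 → 22/51
merge 14/51 + 5/17 → 29/51
merge 22/51 + 29/51 → 1
L = 4/51 + 3/17 + 5/17 + 22/51 + 29/51 + 1 = 130/51 ≈ 2.549 bits/symbol.

2.549 bits/symbol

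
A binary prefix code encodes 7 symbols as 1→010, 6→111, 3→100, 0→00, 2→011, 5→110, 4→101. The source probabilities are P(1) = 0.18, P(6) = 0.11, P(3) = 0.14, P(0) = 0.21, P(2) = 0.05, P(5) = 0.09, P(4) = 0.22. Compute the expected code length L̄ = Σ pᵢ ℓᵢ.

2.79 bits/symbol

L̄ = Σ pᵢ·ℓᵢ = 0.18·3 + 0.11·3 + 0.14·3 + 0.21·2 + 0.05·3 + 0.09·3 + 0.22·3 = 2.79 bits/symbol.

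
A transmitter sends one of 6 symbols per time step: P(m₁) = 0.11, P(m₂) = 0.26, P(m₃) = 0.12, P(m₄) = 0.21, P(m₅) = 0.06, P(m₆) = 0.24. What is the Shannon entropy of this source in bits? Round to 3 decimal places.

H = −Σ pᵢ log₂ pᵢ.
−0.11·log₂(0.11) = 0.3503
−0.26·log₂(0.26) = 0.5053
−0.12·log₂(0.12) = 0.3671
−0.21·log₂(0.21) = 0.4728
−0.06·log₂(0.06) = 0.2435
−0.24·log₂(0.24) = 0.4941
Sum ≈ 2.4331 → 2.433 bits.

2.433 bits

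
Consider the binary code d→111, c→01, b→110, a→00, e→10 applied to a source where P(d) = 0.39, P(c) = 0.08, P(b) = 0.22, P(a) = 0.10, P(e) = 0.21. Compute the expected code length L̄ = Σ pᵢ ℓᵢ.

L̄ = Σ pᵢ·ℓᵢ = 0.39·3 + 0.08·2 + 0.22·3 + 0.10·2 + 0.21·2 = 2.61 bits/symbol.

2.61 bits/symbol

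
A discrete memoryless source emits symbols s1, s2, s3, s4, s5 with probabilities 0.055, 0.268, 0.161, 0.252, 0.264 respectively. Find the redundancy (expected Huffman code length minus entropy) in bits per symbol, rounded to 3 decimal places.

Entropy H = −Σ p log₂ p ≈ 2.1718 bits.
Huffman merges: 11/200+161/1000→27/125; 27/125+63/250→117/250; 33/125+67/250→133/250; 117/250+133/250→1. L = 277/125 ≈ 2.2160.
L − H = 2.2160 − 2.1718 = 0.044 bits.

0.044 bits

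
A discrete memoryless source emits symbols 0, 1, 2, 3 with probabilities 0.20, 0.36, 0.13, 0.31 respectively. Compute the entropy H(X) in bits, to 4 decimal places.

H = −Σ pᵢ log₂ pᵢ.
−0.20·log₂(0.20) = 0.4644
−0.36·log₂(0.36) = 0.5306
−0.13·log₂(0.13) = 0.3826
−0.31·log₂(0.31) = 0.5238
Sum ≈ 1.9014 → 1.9014 bits.

1.9014 bits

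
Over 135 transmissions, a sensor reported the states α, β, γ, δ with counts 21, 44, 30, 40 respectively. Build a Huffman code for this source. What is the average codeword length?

2 bits/symbol

Probabilities are the counts divided by 135.
Repeatedly combine the two least-probable nodes; the expected code length is the sum of the merged weights.
merge 7/45 + 2/9 → 17/45
merge 8/27 + 44/135 → 28/45
merge 17/45 + 28/45 → 1
L = 17/45 + 28/45 + 1 = 2 bits/symbol.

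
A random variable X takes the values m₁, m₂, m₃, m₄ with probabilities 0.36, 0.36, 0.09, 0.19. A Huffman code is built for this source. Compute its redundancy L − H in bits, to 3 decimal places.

Entropy H = −Σ p log₂ p ≈ 1.8291 bits.
Huffman merges: 9/100+19/100→7/25; 7/25+9/25→16/25; 9/25+16/25→1. L = 48/25 ≈ 1.9200.
L − H = 1.9200 − 1.8291 = 0.091 bits.

0.091 bits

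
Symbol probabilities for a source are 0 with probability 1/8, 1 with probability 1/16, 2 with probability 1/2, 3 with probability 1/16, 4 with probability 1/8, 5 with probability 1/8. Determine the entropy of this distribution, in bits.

Each probability is a power of 1/2, so log₂(1/p) is an integer.
H = Σ p·log₂(1/p) = 1/8·3 + 1/16·4 + 1/2·1 + 1/16·4 + 1/8·3 + 1/8·3 = 2.125 bits.

2.125 bits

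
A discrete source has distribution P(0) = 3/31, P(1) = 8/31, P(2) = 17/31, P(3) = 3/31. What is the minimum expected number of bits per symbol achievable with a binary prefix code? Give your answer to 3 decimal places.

1.645 bits/symbol

Repeatedly combine the two least-probable nodes; the expected code length is the sum of the merged weights.
merge 3/31 + 3/31 → 6/31
merge 6/31 + 8/31 → 14/31
merge 14/31 + 17/31 → 1
L = 6/31 + 14/31 + 1 = 51/31 ≈ 1.645 bits/symbol.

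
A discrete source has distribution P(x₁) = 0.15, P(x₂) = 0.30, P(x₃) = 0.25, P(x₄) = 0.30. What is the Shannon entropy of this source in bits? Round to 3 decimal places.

1.953 bits

H = −Σ pᵢ log₂ pᵢ.
−0.15·log₂(0.15) = 0.4105
−0.30·log₂(0.30) = 0.5211
−0.25·log₂(0.25) = 0.5000
−0.30·log₂(0.30) = 0.5211
Sum ≈ 1.9527 → 1.953 bits.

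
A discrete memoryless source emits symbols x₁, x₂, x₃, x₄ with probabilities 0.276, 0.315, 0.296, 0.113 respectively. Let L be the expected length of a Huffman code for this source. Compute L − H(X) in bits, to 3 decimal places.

Entropy H = −Σ p log₂ p ≈ 1.9129 bits.
Huffman merges: 113/1000+69/250→389/1000; 37/125+63/200→611/1000; 389/1000+611/1000→1. L = 2 ≈ 2.0000.
L − H = 2.0000 − 1.9129 = 0.087 bits.

0.087 bits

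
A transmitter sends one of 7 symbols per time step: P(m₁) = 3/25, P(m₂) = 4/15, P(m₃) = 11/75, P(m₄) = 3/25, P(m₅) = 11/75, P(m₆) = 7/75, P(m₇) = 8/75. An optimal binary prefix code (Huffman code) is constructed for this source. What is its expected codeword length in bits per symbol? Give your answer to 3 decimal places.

Repeatedly combine the two least-probable nodes; the expected code length is the sum of the merged weights.
merge 7/75 + 8/75 → 1/5
merge 3/25 + 3/25 → 6/25
merge 11/75 + 11/75 → 22/75
merge 1/5 + 6/25 → 11/25
merge 4/15 + 22/75 → 14/25
merge 11/25 + 14/25 → 1
L = 1/5 + 6/25 + 22/75 + 11/25 + 14/25 + 1 = 41/15 ≈ 2.733 bits/symbol.

2.733 bits/symbol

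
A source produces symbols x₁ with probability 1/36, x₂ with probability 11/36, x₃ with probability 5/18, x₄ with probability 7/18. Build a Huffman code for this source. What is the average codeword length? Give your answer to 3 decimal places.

1.917 bits/symbol

Repeatedly combine the two least-probable nodes; the expected code length is the sum of the merged weights.
merge 1/36 + 5/18 → 11/36
merge 11/36 + 11/36 → 11/18
merge 7/18 + 11/18 → 1
L = 11/36 + 11/18 + 1 = 23/12 ≈ 1.917 bits/symbol.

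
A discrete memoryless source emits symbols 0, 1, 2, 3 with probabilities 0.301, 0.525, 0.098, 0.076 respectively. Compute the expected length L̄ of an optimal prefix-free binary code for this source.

Repeatedly combine the two least-probable nodes; the expected code length is the sum of the merged weights.
merge 19/250 + 49/500 → 87/500
merge 87/500 + 301/1000 → 19/40
merge 19/40 + 21/40 → 1
L = 87/500 + 19/40 + 1 = 1649/1000 = 1.649 bits/symbol.

1.649 bits/symbol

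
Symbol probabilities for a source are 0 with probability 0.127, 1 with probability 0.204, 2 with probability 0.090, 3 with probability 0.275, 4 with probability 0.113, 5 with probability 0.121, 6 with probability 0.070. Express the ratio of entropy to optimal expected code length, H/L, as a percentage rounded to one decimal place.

99.3%

Entropy H = −Σ p log₂ p ≈ 2.6635 bits.
Huffman merges: 7/100+9/100→4/25; 113/1000+121/1000→117/500; 127/1000+4/25→287/1000; 51/250+117/500→219/500; 11/40+287/1000→281/500; 219/500+281/500→1. L = 2681/1000 ≈ 2.6810.
Efficiency = H/L = 2.6635/2.6810 = 99.3%.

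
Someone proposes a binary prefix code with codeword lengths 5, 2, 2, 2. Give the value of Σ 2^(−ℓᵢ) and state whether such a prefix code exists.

0.78125; yes

With common denominator 2^5 = 32: Σ 2^(−ℓᵢ) = 1/32 + 8/32 + 8/32 + 8/32 = 25/32 = 0.78125.
Kraft's inequality requires Σ ≤ 1; here Σ = 0.78125 ≤ 1, so such a prefix code exists.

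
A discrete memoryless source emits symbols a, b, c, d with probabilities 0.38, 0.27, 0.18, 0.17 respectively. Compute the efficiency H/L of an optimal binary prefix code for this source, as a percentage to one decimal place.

97.5%

Entropy H = −Σ p log₂ p ≈ 1.9204 bits.
Huffman merges: 17/100+9/50→7/20; 27/100+7/20→31/50; 19/50+31/50→1. L = 197/100 ≈ 1.9700.
Efficiency = H/L = 1.9204/1.9700 = 97.5%.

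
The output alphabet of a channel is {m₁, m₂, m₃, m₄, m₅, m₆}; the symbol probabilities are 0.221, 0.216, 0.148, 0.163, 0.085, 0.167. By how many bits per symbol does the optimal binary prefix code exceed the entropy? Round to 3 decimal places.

Entropy H = −Σ p log₂ p ≈ 2.5269 bits.
Huffman merges: 17/200+37/250→233/1000; 163/1000+167/1000→33/100; 27/125+221/1000→437/1000; 233/1000+33/100→563/1000; 437/1000+563/1000→1. L = 2563/1000 ≈ 2.5630.
L − H = 2.5630 − 2.5269 = 0.036 bits.

0.036 bits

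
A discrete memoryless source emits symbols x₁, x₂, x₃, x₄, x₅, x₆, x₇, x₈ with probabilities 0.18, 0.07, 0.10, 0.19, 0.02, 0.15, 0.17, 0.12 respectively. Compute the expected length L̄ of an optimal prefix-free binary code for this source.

2.9 bits/symbol

Repeatedly combine the two least-probable nodes; the expected code length is the sum of the merged weights.
merge 1/50 + 7/100 → 9/100
merge 9/100 + 1/10 → 19/100
merge 3/25 + 3/20 → 27/100
merge 17/100 + 9/50 → 7/20
merge 19/100 + 19/100 → 19/50
merge 27/100 + 7/20 → 31/50
merge 19/50 + 31/50 → 1
L = 9/100 + 19/100 + 27/100 + 7/20 + 19/50 + 31/50 + 1 = 29/10 = 2.9 bits/symbol.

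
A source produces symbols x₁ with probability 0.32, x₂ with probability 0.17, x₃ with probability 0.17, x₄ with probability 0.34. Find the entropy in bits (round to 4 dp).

1.9244 bits

H = −Σ pᵢ log₂ pᵢ.
−0.32·log₂(0.32) = 0.5260
−0.17·log₂(0.17) = 0.4346
−0.17·log₂(0.17) = 0.4346
−0.34·log₂(0.34) = 0.5292
Sum ≈ 1.9244 → 1.9244 bits.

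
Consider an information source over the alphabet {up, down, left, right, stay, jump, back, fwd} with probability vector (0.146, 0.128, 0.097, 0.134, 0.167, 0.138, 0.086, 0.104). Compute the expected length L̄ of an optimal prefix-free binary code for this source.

3 bits/symbol

Repeatedly combine the two least-probable nodes; the expected code length is the sum of the merged weights.
merge 43/500 + 97/1000 → 183/1000
merge 13/125 + 16/125 → 29/125
merge 67/500 + 69/500 → 34/125
merge 73/500 + 167/1000 → 313/1000
merge 183/1000 + 29/125 → 83/200
merge 34/125 + 313/1000 → 117/200
merge 83/200 + 117/200 → 1
L = 183/1000 + 29/125 + 34/125 + 313/1000 + 83/200 + 117/200 + 1 = 3 bits/symbol.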